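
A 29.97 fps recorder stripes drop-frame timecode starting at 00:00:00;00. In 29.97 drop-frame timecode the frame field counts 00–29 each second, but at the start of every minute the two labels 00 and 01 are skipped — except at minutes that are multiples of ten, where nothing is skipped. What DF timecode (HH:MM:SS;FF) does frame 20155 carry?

00:11:12;15

Each 10-minute DF block holds 10 × 60 × 30 − 9 × 2 = 17982 frames. 20155 ÷ 17982 → 1 full block, remainder 2173.
Within the partial block the first minute is 1800 frames and each further minute 1798, so 1 further minute boundary passed. Total skipped labels = 18 × 1 + 2 × 1 = 20.
Non-drop label index = 20155 + 20 = 20175; at 30 labels/s that is 00:11:12:15, i.e. DF 00:11:12;15.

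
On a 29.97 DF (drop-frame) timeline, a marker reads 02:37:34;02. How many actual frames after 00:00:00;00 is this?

283338

Complete 10-minute blocks: 15, each 17982 frames → 269730.
Remaining 7 whole minutes in the current block: 1800 + 6 × 1798 = 12588 frames.
Within the current minute: 34 × 30 + 2 − 2 = 1020 (labels ;00/;01 skipped at this minute). Total = 269730 + 12588 + 1020 = 283338.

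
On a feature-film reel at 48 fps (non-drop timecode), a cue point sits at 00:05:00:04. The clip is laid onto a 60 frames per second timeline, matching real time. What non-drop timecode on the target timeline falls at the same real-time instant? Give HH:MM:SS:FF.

00:05:00:05

Source frame index: (0×3600 + 5×60 + 0) × 48 + 4 = 14404.
Real time: 14404 / (48) = 3601/12 s.
Target frame: (3601/12) × (60) = 18005.
At 60 labels/s: frame 18005 → 00:05:00:05.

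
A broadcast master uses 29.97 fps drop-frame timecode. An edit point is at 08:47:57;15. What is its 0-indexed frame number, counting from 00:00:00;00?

949375

As if non-drop at 30 labels/s: (8 × 3600 + 47 × 60 + 57) × 30 + 15 = 950325.
Minute boundaries passed: 527; those not divisible by 10: 527 − 52 = 475; dropped labels = 2 × 475 = 950.
Actual frame index = 950325 − 950 = 949375.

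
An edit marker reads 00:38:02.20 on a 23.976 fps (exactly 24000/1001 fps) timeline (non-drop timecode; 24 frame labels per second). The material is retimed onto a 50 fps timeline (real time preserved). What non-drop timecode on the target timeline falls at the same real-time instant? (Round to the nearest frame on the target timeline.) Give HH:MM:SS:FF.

Source frame index: (0×3600 + 38×60 + 2) × 24 + 20 = 54788.
Real time: 54788 / (24000/1001) = 13710697/6000 s.
Target frame: (13710697/6000) × (50) = 13710697/120 ≈ 114255.808 → 114256.
At 50 labels/s: frame 114256 → 00:38:05:06.

00:38:05:06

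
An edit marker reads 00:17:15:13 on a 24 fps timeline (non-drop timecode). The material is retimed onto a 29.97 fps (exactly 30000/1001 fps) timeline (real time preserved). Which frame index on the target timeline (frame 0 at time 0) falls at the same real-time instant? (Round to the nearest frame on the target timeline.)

Source frame index: (0×3600 + 17×60 + 15) × 24 + 13 = 24853.
Real time: 24853 / (24) = 24853/24 s.
Target frame: (24853/24) × (30000/1001) = 31066250/1001 ≈ 31035.215 → 31035.

frame 31035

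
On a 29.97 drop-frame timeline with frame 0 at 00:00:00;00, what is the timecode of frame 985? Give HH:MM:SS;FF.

Ten DF minutes hold 17982 frames, so frame 985 lies in block 0 (frames 0–17981) with 985 frames into that block.
The block's first minute is 1800 frames and the rest 1798 each; 985 frames reaches minute 0, so 0 × 18 + 0 × 2 = 0 labels have been skipped so far.
Adding those back, label number 985 + 0 = 985 at 30 labels/s is 32 s + 25 f = 0 h 0 min 32 s frame 25, i.e. 00:00:32;25.

00:00:32;25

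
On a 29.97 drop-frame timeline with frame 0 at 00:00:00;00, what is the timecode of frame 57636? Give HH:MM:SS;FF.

Each 10-minute DF block holds 10 × 60 × 30 − 9 × 2 = 17982 frames. 57636 ÷ 17982 → 3 full blocks, remainder 3690.
Within the partial block the first minute is 1800 frames and each further minute 1798, so 2 further minute boundaries passed. Total skipped labels = 18 × 3 + 2 × 2 = 58.
Non-drop label index = 57636 + 58 = 57694; at 30 labels/s that is 00:32:03:04, i.e. DF 00:32:03;04.

00:32:03;04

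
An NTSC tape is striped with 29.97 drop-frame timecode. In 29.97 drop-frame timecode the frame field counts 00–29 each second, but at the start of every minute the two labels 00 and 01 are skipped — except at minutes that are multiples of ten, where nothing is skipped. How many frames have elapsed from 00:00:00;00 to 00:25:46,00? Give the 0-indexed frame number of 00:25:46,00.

As if non-drop at 30 labels/s: (0 × 3600 + 25 × 60 + 46) × 30 + 0 = 46380.
Minute boundaries passed: 25; those not divisible by 10: 25 − 2 = 23; dropped labels = 2 × 23 = 46.
Actual frame index = 46380 − 46 = 46334.

46334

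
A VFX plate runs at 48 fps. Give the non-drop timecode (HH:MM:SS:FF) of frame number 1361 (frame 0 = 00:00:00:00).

00:00:28:17

1361 ÷ 48 = 28 full seconds, remainder 17 frames.
28 s = 0 h 0 min 28 s.
Timecode: 00:00:28:17.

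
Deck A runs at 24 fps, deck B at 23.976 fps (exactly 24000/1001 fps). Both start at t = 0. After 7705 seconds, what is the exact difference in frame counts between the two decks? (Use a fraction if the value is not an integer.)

A emits 24 × 7705 = 184920 frames; B emits 24000/1001 × 7705 = 184920000/1001.
Difference = 184920/1001 frames (≈ 184.7353); B is behind A.

184920/1001 frames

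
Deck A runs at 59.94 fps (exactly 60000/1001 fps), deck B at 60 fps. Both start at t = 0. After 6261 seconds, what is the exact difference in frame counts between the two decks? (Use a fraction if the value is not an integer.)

375660/1001 frames

A emits 60000/1001 × 6261 = 375660000/1001 frames; B emits 60 × 6261 = 375660.
Difference = 375660/1001 frames (≈ 375.2847); B is ahead of A.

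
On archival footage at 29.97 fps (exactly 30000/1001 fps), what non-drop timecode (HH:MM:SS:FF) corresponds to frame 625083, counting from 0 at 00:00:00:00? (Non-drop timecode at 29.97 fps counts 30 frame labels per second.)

625083 ÷ 30 = 20836 full seconds, remainder 3 frames.
20836 s = 5 h 47 min 16 s.
Timecode: 05:47:16:03.

05:47:16:03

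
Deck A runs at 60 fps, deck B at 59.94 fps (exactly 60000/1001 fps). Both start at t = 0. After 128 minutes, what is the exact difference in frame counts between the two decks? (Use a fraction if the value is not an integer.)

128 min = 7680 s.
A emits 60 × 7680 = 460800 frames; B emits 60000/1001 × 7680 = 460800000/1001.
Difference = 460800/1001 frames (≈ 460.3397); B is behind A.

460800/1001 frames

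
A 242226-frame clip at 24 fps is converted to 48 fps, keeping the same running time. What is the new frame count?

484452 frames

Target frames = source frames × (target rate / source rate) = 242226 × (48)/(24) = 242226 × 2 = 484452.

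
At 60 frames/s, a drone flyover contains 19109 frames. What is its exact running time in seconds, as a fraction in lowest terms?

19109/60 seconds

Running time = 19109 ÷ (60) = 19109 × 1/60 = 19109/60 s.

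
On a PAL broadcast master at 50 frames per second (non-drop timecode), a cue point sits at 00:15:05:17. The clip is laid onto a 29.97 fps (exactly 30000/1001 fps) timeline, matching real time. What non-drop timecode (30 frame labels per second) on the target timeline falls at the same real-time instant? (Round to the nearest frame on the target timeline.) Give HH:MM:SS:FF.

Source frame index: (0×3600 + 15×60 + 5) × 50 + 17 = 45267.
Real time: 45267 / (50) = 45267/50 s.
Target frame: (45267/50) × (30000/1001) = 27160200/1001 ≈ 27133.067 → 27133.
At 30 labels/s: frame 27133 → 00:15:04:13.

00:15:04:13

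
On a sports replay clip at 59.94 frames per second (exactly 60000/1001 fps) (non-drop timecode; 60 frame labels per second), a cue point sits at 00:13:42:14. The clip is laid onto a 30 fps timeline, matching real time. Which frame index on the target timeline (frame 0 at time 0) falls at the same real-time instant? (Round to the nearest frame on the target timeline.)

Source frame index: (0×3600 + 13×60 + 42) × 60 + 14 = 49334.
Real time: 49334 / (60000/1001) = 24691667/30000 s.
Target frame: (24691667/30000) × (30) = 24691667/1000 ≈ 24691.667 → 24692.

frame 24692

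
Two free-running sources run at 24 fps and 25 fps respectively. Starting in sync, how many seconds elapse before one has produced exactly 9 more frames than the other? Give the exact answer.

The gap grows by |25 − 24| = 1 frame per second.
Time for a 9-frame gap: 9 ÷ (1) = 9 s.

9 seconds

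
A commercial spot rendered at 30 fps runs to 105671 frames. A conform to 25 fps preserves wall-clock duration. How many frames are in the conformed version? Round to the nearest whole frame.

Frames at target rate = 105671 × (25) / (30) = 528355/6 ≈ 88059.167.
Nearest whole frame: 88059.

88059 frames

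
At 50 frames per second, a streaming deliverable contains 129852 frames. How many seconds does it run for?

Running time = 129852 / (50) = 2597.04 s.

2597.04 seconds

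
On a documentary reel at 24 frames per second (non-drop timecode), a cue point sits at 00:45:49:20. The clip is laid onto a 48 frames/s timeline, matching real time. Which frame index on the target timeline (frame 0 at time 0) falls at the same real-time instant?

frame 131992

Source frame index: (0×3600 + 45×60 + 49) × 24 + 20 = 65996.
Real time: 65996 / (24) = 16499/6 s.
Target frame: (16499/6) × (48) = 131992.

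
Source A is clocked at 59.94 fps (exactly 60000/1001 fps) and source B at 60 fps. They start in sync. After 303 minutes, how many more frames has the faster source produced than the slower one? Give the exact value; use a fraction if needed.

303 min = 18180 s.
A emits 60000/1001 × 18180 = 1090800000/1001 frames; B emits 60 × 18180 = 1090800.
Difference = 1090800/1001 frames (≈ 1089.7103); B is ahead of A.

1090800/1001 frames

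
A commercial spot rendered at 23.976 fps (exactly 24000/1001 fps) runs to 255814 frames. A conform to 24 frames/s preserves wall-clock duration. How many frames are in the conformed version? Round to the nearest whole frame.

256070 frames

Frames at target rate = 255814 × (24) / (24000/1001) = 128034907/500 ≈ 256069.814.
Nearest whole frame: 256070.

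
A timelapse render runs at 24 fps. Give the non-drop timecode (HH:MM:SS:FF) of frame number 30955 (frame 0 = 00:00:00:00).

00:21:29:19

30955 ÷ 24 = 1289 full seconds, remainder 19 frames.
1289 s = 0 h 21 min 29 s.
Timecode: 00:21:29:19.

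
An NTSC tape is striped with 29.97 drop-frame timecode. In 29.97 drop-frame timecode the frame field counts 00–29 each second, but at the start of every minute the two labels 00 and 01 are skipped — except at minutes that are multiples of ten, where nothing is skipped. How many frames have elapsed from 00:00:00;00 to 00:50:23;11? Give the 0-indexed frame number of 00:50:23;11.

Complete 10-minute blocks: 5, each 17982 frames → 89910.
Remaining 0 whole minutes in the current block: 0 frames.
Within the current minute: 23 × 30 + 11 = 701. Total = 89910 + 0 + 701 = 90611.

90611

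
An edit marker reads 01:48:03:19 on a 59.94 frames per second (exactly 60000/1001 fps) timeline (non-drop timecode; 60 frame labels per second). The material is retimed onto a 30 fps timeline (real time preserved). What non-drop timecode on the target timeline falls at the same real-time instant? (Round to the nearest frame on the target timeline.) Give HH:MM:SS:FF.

01:48:09:24

Source frame index: (1×3600 + 48×60 + 3) × 60 + 19 = 388999.
Real time: 388999 / (60000/1001) = 389387999/60000 s.
Target frame: (389387999/60000) × (30) = 389387999/2000 ≈ 194694.000 → 194694.
At 30 labels/s: frame 194694 → 01:48:09:24.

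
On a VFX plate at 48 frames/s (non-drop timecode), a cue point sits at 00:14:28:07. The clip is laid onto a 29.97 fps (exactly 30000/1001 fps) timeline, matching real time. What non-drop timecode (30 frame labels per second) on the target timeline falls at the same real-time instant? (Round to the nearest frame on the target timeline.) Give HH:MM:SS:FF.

00:14:27:08

Source frame index: (0×3600 + 14×60 + 28) × 48 + 7 = 41671.
Real time: 41671 / (48) = 41671/48 s.
Target frame: (41671/48) × (30000/1001) = 3720625/143 ≈ 26018.357 → 26018.
At 30 labels/s: frame 26018 → 00:14:27:08.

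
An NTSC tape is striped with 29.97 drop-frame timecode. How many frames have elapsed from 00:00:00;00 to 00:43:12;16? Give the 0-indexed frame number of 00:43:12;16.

77698

Complete 10-minute blocks: 4, each 17982 frames → 71928.
Remaining 3 whole minutes in the current block: 1800 + 2 × 1798 = 5396 frames.
Within the current minute: 12 × 30 + 16 − 2 = 374 (labels ;00/;01 skipped at this minute). Total = 71928 + 5396 + 374 = 77698.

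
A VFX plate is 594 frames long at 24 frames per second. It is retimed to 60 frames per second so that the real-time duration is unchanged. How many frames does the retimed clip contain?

1485 frames

Target frames = source frames × (target rate / source rate) = 594 × (60)/(24) = 594 × 5/2 = 1485.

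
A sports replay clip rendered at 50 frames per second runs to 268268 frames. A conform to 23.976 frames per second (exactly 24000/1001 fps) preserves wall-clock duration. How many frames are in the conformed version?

128640 frames

Target frames = source frames × (target rate / source rate) = 268268 × (24000/1001)/(50) = 268268 × 480/1001 = 128640.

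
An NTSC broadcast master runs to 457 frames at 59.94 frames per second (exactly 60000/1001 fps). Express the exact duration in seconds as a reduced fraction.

457457/60000 seconds

Running time = 457 ÷ (60000/1001) = 457 × 1001/60000 = 457457/60000 s.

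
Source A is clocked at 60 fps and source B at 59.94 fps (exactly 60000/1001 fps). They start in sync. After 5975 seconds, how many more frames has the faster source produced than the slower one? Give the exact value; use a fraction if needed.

A emits 60 × 5975 = 358500 frames; B emits 60000/1001 × 5975 = 358500000/1001.
Difference = 358500/1001 frames (≈ 358.1419); B is behind A.

358500/1001 frames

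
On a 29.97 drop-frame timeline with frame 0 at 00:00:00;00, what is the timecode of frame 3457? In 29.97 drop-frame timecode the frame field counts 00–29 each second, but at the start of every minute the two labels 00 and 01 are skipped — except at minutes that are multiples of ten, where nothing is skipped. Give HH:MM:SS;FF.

00:01:55;09

Each 10-minute DF block holds 10 × 60 × 30 − 9 × 2 = 17982 frames. 3457 ÷ 17982 → 0 full blocks, remainder 3457.
Within the partial block the first minute is 1800 frames and each further minute 1798, so 1 further minute boundary passed. Total skipped labels = 18 × 0 + 2 × 1 = 2.
Non-drop label index = 3457 + 2 = 3459; at 30 labels/s that is 00:01:55:09, i.e. DF 00:01:55;09.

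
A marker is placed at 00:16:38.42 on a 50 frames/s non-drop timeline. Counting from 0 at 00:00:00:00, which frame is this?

Total seconds to the label: (0 × 3600 + 16 × 60 + 38) = 998.
Frame index = 998 × 50 + 42 = 49942.

frame 49942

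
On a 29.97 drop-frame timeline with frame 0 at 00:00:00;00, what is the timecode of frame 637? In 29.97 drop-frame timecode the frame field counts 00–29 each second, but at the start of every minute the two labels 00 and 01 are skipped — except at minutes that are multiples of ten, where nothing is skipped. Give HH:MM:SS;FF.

00:00:21;07

Ten DF minutes hold 17982 frames, so frame 637 lies in block 0 (frames 0–17981) with 637 frames into that block.
The block's first minute is 1800 frames and the rest 1798 each; 637 frames reaches minute 0, so 0 × 18 + 0 × 2 = 0 labels have been skipped so far.
Adding those back, label number 637 + 0 = 637 at 30 labels/s is 21 s + 7 f = 0 h 0 min 21 s frame 7, i.e. 00:00:21;07.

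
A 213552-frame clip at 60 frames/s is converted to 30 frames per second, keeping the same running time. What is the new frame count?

106776 frames

Frames at target rate = 213552 × (30) / (60) = 106776.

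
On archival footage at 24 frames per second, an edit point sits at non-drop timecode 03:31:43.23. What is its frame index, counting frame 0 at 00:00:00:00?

Total seconds to the label: (3 × 3600 + 31 × 60 + 43) = 12703.
Frame index = 12703 × 24 + 23 = 304895.

304895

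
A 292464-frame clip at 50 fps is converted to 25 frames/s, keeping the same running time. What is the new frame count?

146232 frames

Target frames = source frames × (target rate / source rate) = 292464 × (25)/(50) = 292464 × 1/2 = 146232.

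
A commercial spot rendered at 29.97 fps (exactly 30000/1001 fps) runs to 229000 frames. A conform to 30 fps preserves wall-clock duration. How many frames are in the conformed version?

Target frames = source frames × (target rate / source rate) = 229000 × (30)/(30000/1001) = 229000 × 1001/1000 = 229229.

229229 frames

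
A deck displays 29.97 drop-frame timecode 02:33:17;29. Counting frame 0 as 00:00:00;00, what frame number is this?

As if non-drop at 30 labels/s: (2 × 3600 + 33 × 60 + 17) × 30 + 29 = 275939.
Minute boundaries passed: 153; those not divisible by 10: 153 − 15 = 138; dropped labels = 2 × 138 = 276.
Actual frame index = 275939 − 276 = 275663.

275663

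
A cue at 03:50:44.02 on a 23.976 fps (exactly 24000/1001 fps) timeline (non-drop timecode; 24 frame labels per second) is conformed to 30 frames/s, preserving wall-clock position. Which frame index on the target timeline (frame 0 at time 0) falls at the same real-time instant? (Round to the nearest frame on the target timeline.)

frame 415738

Source frame index: (3×3600 + 50×60 + 44) × 24 + 2 = 332258.
Real time: 332258 / (24000/1001) = 166295129/12000 s.
Target frame: (166295129/12000) × (30) = 166295129/400 ≈ 415737.823 → 415738.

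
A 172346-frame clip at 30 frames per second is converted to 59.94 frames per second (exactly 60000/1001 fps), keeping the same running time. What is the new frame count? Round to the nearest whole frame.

344348 frames

Frames at target rate = 172346 × (60000/1001) / (30) = 344692000/1001 ≈ 344347.652.
Nearest whole frame: 344348.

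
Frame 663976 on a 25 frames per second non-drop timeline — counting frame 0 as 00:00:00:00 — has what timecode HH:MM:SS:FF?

07:22:39:01

663976 ÷ 25 = 26559 full seconds, remainder 1 frame.
26559 s = 7 h 22 min 39 s.
Timecode: 07:22:39:01.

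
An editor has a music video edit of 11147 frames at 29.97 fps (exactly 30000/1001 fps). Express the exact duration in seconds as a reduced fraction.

11158147/30000 seconds

Running time = 11147 ÷ (30000/1001) = 11147 × 1001/30000 = 11158147/30000 s.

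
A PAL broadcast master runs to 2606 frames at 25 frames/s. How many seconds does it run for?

104.24 seconds

Running time = 2606 / (25) = 104.24 s.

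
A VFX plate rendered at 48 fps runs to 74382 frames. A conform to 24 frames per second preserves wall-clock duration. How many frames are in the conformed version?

Frames at target rate = 74382 × (24) / (48) = 37191.

37191 frames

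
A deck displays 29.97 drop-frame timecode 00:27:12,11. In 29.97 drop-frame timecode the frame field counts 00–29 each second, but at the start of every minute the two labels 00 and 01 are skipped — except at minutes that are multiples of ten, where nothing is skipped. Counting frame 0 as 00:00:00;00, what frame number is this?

48921

Complete 10-minute blocks: 2, each 17982 frames → 35964.
Remaining 7 whole minutes in the current block: 1800 + 6 × 1798 = 12588 frames.
Within the current minute: 12 × 30 + 11 − 2 = 369 (labels ;00/;01 skipped at this minute). Total = 35964 + 12588 + 369 = 48921.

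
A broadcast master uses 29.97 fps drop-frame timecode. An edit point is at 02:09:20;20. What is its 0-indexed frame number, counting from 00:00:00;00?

As if non-drop at 30 labels/s: (2 × 3600 + 9 × 60 + 20) × 30 + 20 = 232820.
Minute boundaries passed: 129; those not divisible by 10: 129 − 12 = 117; dropped labels = 2 × 117 = 234.
Actual frame index = 232820 − 234 = 232586.

232586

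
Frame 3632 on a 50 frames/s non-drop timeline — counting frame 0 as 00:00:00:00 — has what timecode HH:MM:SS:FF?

00:01:12:32

3632 ÷ 50 = 72 full seconds, remainder 32 frames.
72 s = 0 h 1 min 12 s.
Timecode: 00:01:12:32.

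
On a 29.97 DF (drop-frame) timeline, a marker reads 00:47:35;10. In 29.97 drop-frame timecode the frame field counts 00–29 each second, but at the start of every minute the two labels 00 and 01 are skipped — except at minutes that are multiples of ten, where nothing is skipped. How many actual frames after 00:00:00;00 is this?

Complete 10-minute blocks: 4, each 17982 frames → 71928.
Remaining 7 whole minutes in the current block: 1800 + 6 × 1798 = 12588 frames.
Within the current minute: 35 × 30 + 10 − 2 = 1058 (labels ;00/;01 skipped at this minute). Total = 71928 + 12588 + 1058 = 85574.

85574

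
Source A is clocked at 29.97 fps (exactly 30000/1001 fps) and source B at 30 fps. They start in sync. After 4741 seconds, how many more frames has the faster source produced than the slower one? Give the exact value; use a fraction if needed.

A emits 30000/1001 × 4741 = 12930000/91 frames; B emits 30 × 4741 = 142230.
Difference = 12930/91 frames (≈ 142.0879); B is ahead of A.

12930/91 frames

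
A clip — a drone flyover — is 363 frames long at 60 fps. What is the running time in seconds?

6.05 seconds

Running time = 363 / (60) = 6.05 s.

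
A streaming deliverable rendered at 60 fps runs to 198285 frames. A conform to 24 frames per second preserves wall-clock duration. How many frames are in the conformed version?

79314 frames

Target frames = source frames × (target rate / source rate) = 198285 × (24)/(60) = 198285 × 2/5 = 79314.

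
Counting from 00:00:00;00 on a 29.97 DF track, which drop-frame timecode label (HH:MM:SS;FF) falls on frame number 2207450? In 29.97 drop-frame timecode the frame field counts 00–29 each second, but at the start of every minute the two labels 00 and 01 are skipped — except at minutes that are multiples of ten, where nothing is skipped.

Ten DF minutes hold 17982 frames, so frame 2207450 lies in block 122 (frames 2193804–2211785) with 13646 frames into that block.
The block's first minute is 1800 frames and the rest 1798 each; 13646 frames reaches minute 7, so 122 × 18 + 7 × 2 = 2210 labels have been skipped so far.
Adding those back, label number 2207450 + 2210 = 2209660 at 30 labels/s is 73655 s + 10 f = 20 h 27 min 35 s frame 10, i.e. 20:27:35;10.

20:27:35;10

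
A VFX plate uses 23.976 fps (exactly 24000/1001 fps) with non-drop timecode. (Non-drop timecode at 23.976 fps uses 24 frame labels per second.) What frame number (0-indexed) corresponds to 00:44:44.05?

64421

Total seconds to the label: (0 × 3600 + 44 × 60 + 44) = 2684.
Frame index = 2684 × 24 + 5 = 64421.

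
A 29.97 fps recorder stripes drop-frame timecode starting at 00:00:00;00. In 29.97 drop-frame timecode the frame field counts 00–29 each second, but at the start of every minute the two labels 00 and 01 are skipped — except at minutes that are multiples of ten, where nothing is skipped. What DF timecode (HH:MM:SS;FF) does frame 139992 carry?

01:17:51;02

Ten DF minutes hold 17982 frames, so frame 139992 lies in block 7 (frames 125874–143855) with 14118 frames into that block.
The block's first minute is 1800 frames and the rest 1798 each; 14118 frames reaches minute 7, so 7 × 18 + 7 × 2 = 140 labels have been skipped so far.
Adding those back, label number 139992 + 140 = 140132 at 30 labels/s is 4671 s + 2 f = 1 h 17 min 51 s frame 2, i.e. 01:17:51;02.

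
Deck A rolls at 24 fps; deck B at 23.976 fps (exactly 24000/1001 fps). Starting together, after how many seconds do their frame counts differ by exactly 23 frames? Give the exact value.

23023/24 seconds

The gap grows by |24000/1001 − 24| = 24/1001 frames per second.
Time for a 23-frame gap: 23 ÷ (24/1001) = 23023/24 s.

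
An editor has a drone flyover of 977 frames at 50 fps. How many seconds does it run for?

19.54 seconds

Running time = 977 / (50) = 19.54 s.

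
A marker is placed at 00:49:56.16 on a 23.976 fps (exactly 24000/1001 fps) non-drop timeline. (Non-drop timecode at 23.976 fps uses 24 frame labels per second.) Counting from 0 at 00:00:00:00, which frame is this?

Total seconds to the label: (0 × 3600 + 49 × 60 + 56) = 2996.
Frame index = 2996 × 24 + 16 = 71920.

71920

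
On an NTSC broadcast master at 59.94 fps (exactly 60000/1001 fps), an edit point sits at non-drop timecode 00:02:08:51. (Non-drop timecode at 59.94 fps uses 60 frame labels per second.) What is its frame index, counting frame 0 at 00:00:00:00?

7731

Total seconds to the label: (0 × 3600 + 2 × 60 + 8) = 128.
Frame index = 128 × 60 + 51 = 7731.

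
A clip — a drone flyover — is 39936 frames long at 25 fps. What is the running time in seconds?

Running time = 39936 / (25) = 1597.44 s.

1597.44 seconds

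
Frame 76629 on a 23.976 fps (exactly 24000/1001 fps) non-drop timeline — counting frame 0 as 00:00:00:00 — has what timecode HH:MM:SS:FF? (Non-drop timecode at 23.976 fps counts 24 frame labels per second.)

00:53:12:21

76629 ÷ 24 = 3192 full seconds, remainder 21 frames.
3192 s = 0 h 53 min 12 s.
Timecode: 00:53:12:21.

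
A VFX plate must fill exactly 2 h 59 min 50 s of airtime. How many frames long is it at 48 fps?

517920 frames

2 h 59 min 50 s = 10790 s.
Frames = 10790 × 48 = 517920.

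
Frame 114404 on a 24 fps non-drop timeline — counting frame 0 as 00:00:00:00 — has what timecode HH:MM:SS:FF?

01:19:26:20

114404 ÷ 24 = 4766 full seconds, remainder 20 frames.
4766 s = 1 h 19 min 26 s.
Timecode: 01:19:26:20.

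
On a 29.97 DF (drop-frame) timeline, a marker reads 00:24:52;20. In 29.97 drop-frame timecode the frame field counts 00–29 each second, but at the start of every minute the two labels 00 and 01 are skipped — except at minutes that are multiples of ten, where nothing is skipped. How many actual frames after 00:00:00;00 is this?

Complete 10-minute blocks: 2, each 17982 frames → 35964.
Remaining 4 whole minutes in the current block: 1800 + 3 × 1798 = 7194 frames.
Within the current minute: 52 × 30 + 20 − 2 = 1578 (labels ;00/;01 skipped at this minute). Total = 35964 + 7194 + 1578 = 44736.

44736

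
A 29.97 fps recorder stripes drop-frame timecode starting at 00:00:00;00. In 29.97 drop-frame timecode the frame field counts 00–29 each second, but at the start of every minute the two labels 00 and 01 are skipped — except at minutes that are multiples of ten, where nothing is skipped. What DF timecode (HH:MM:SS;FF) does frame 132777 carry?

Each 10-minute DF block holds 10 × 60 × 30 − 9 × 2 = 17982 frames. 132777 ÷ 17982 → 7 full blocks, remainder 6903.
Within the partial block the first minute is 1800 frames and each further minute 1798, so 3 further minute boundaries passed. Total skipped labels = 18 × 7 + 2 × 3 = 132.
Non-drop label index = 132777 + 132 = 132909; at 30 labels/s that is 01:13:50:09, i.e. DF 01:13:50;09.

01:13:50;09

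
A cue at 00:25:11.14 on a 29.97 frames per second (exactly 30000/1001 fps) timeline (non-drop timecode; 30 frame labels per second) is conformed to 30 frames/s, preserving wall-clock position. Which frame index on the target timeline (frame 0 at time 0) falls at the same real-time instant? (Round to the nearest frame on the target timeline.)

Source frame index: (0×3600 + 25×60 + 11) × 30 + 14 = 45344.
Real time: 45344 / (30000/1001) = 2836834/1875 s.
Target frame: (2836834/1875) × (30) = 5673668/125 ≈ 45389.344 → 45389.

frame 45389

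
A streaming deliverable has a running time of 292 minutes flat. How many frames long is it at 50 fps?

292 min = 17520 s.
Frames = 17520 × 50 = 876000.

876000 frames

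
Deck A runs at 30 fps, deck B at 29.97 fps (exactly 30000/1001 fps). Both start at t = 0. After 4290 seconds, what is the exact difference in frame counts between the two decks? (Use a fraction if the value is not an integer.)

A emits 30 × 4290 = 128700 frames; B emits 30000/1001 × 4290 = 900000/7.
Difference = 900/7 frames (≈ 128.5714); B is behind A.

900/7 frames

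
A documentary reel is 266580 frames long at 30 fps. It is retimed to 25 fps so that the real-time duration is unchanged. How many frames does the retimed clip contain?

222150 frames

Target frames = source frames × (target rate / source rate) = 266580 × (25)/(30) = 266580 × 5/6 = 222150.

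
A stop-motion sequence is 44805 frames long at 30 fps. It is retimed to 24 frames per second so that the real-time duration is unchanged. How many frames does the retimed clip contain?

35844 frames

Target frames = source frames × (target rate / source rate) = 44805 × (24)/(30) = 44805 × 4/5 = 35844.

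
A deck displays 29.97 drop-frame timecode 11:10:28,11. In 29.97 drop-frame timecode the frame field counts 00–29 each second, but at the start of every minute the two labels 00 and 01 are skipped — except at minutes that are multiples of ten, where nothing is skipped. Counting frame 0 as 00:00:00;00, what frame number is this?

As if non-drop at 30 labels/s: (11 × 3600 + 10 × 60 + 28) × 30 + 11 = 1206851.
Minute boundaries passed: 670; those not divisible by 10: 670 − 67 = 603; dropped labels = 2 × 603 = 1206.
Actual frame index = 1206851 − 1206 = 1205645.

1205645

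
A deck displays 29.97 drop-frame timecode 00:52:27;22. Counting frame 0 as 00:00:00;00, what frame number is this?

94338

As if non-drop at 30 labels/s: (0 × 3600 + 52 × 60 + 27) × 30 + 22 = 94432.
Minute boundaries passed: 52; those not divisible by 10: 52 − 5 = 47; dropped labels = 2 × 47 = 94.
Actual frame index = 94432 − 94 = 94338.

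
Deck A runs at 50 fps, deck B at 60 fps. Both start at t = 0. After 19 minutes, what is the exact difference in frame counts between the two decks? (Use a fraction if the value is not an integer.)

19 min = 1140 s.
A emits 50 × 1140 = 57000 frames; B emits 60 × 1140 = 68400.
Difference = 11400 frames; B is ahead of A.

11400 frames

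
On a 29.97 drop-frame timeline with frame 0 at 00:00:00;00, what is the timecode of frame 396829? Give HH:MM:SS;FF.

Each 10-minute DF block holds 10 × 60 × 30 − 9 × 2 = 17982 frames. 396829 ÷ 17982 → 22 full blocks, remainder 1225.
Within the partial block the first minute is 1800 frames and each further minute 1798, so 0 further minute boundaries passed. Total skipped labels = 18 × 22 + 2 × 0 = 396.
Non-drop label index = 396829 + 396 = 397225; at 30 labels/s that is 03:40:40:25, i.e. DF 03:40:40;25.

03:40:40;25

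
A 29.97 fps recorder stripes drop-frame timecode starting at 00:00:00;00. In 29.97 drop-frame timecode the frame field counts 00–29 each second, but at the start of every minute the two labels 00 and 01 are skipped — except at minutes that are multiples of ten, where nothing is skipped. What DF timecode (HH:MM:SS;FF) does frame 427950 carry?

Each 10-minute DF block holds 10 × 60 × 30 − 9 × 2 = 17982 frames. 427950 ÷ 17982 → 23 full blocks, remainder 14364.
Within the partial block the first minute is 1800 frames and each further minute 1798, so 7 further minute boundaries passed. Total skipped labels = 18 × 23 + 2 × 7 = 428.
Non-drop label index = 427950 + 428 = 428378; at 30 labels/s that is 03:57:59:08, i.e. DF 03:57:59;08.

03:57:59;08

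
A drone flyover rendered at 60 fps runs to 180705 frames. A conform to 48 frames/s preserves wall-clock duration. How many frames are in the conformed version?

144564 frames

Target frames = source frames × (target rate / source rate) = 180705 × (48)/(60) = 180705 × 4/5 = 144564.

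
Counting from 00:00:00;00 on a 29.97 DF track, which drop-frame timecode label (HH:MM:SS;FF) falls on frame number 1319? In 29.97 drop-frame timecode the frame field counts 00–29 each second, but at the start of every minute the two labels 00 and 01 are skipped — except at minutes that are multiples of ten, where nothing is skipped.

Each 10-minute DF block holds 10 × 60 × 30 − 9 × 2 = 17982 frames. 1319 ÷ 17982 → 0 full blocks, remainder 1319.
Within the partial block the first minute is 1800 frames and each further minute 1798, so 0 further minute boundaries passed. Total skipped labels = 18 × 0 + 2 × 0 = 0.
Non-drop label index = 1319 + 0 = 1319; at 30 labels/s that is 00:00:43:29, i.e. DF 00:00:43;29.

00:00:43;29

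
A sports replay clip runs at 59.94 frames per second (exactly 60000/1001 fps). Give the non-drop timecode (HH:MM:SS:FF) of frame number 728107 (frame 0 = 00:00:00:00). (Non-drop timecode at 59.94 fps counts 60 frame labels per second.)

03:22:15:07

728107 ÷ 60 = 12135 full seconds, remainder 7 frames.
12135 s = 3 h 22 min 15 s.
Timecode: 03:22:15:07.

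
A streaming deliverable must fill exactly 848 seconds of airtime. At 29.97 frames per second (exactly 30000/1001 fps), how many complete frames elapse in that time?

25414 frames

Frames = 848 × 30000/1001 = 25440000/1001 ≈ 25414.5854.
Complete frames: 25414.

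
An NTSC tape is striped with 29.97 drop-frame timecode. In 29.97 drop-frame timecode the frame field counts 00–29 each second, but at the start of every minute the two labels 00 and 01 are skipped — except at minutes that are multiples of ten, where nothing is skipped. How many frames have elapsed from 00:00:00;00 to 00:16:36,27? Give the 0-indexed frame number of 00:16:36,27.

As if non-drop at 30 labels/s: (0 × 3600 + 16 × 60 + 36) × 30 + 27 = 29907.
Minute boundaries passed: 16; those not divisible by 10: 16 − 1 = 15; dropped labels = 2 × 15 = 30.
Actual frame index = 29907 − 30 = 29877.

29877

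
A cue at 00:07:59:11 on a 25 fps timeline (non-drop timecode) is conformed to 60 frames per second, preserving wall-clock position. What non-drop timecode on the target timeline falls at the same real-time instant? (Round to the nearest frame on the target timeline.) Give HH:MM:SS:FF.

Source frame index: (0×3600 + 7×60 + 59) × 25 + 11 = 11986.
Real time: 11986 / (25) = 11986/25 s.
Target frame: (11986/25) × (60) = 143832/5 ≈ 28766.400 → 28766.
At 60 labels/s: frame 28766 → 00:07:59:26.

00:07:59:26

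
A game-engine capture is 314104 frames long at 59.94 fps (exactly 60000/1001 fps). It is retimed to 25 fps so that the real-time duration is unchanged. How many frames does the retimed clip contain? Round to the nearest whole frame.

131008 frames

Frames at target rate = 314104 × (25) / (60000/1001) = 39302263/300 ≈ 131007.543.
Nearest whole frame: 131008.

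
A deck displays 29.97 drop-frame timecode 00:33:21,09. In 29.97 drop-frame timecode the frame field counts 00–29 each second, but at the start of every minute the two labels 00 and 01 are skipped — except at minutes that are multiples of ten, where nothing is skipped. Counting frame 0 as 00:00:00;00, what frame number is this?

59979

As if non-drop at 30 labels/s: (0 × 3600 + 33 × 60 + 21) × 30 + 9 = 60039.
Minute boundaries passed: 33; those not divisible by 10: 33 − 3 = 30; dropped labels = 2 × 30 = 60.
Actual frame index = 60039 − 60 = 59979.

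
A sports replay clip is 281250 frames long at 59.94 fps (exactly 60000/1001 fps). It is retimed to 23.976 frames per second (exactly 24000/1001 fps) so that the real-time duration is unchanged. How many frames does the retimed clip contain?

Target frames = source frames × (target rate / source rate) = 281250 × (24000/1001)/(60000/1001) = 281250 × 2/5 = 112500.

112500 frames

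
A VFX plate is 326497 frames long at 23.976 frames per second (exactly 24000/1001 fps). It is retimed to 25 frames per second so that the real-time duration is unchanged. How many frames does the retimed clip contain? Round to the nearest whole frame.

340441 frames

Frames at target rate = 326497 × (25) / (24000/1001) = 326823497/960 ≈ 340441.143.
Nearest whole frame: 340441.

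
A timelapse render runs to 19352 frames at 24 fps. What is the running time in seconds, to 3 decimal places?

Running time = 19352 × 1/24 = 2419/3 s ≈ 806.333 s.

806.333 seconds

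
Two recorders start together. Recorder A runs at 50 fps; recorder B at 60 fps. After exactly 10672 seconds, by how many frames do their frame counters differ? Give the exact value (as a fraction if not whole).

A emits 50 × 10672 = 533600 frames; B emits 60 × 10672 = 640320.
Difference = 106720 frames; B is ahead of A.

106720 frames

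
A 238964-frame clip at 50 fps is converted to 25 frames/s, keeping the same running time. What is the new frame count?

Target frames = source frames × (target rate / source rate) = 238964 × (25)/(50) = 238964 × 1/2 = 119482.

119482 frames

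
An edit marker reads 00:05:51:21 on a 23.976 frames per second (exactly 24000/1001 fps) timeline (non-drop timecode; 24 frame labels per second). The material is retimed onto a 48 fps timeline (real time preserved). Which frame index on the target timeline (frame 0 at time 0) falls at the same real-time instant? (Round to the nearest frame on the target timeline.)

frame 16907

Source frame index: (0×3600 + 5×60 + 51) × 24 + 21 = 8445.
Real time: 8445 / (24000/1001) = 563563/1600 s.
Target frame: (563563/1600) × (48) = 1690689/100 ≈ 16906.890 → 16907.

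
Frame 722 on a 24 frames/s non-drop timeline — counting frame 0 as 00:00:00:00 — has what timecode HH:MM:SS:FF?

00:00:30:02

722 ÷ 24 = 30 full seconds, remainder 2 frames.
30 s = 0 h 0 min 30 s.
Timecode: 00:00:30:02.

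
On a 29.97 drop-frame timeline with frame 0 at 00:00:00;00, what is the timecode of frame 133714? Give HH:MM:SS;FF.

Each 10-minute DF block holds 10 × 60 × 30 − 9 × 2 = 17982 frames. 133714 ÷ 17982 → 7 full blocks, remainder 7840.
Within the partial block the first minute is 1800 frames and each further minute 1798, so 4 further minute boundaries passed. Total skipped labels = 18 × 7 + 2 × 4 = 134.
Non-drop label index = 133714 + 134 = 133848; at 30 labels/s that is 01:14:21:18, i.e. DF 01:14:21;18.

01:14:21;18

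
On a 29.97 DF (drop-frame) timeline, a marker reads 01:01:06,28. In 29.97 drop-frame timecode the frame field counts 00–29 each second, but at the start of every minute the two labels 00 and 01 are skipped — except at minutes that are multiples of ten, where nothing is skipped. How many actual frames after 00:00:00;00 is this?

109898

As if non-drop at 30 labels/s: (1 × 3600 + 1 × 60 + 6) × 30 + 28 = 110008.
Minute boundaries passed: 61; those not divisible by 10: 61 − 6 = 55; dropped labels = 2 × 55 = 110.
Actual frame index = 110008 − 110 = 109898.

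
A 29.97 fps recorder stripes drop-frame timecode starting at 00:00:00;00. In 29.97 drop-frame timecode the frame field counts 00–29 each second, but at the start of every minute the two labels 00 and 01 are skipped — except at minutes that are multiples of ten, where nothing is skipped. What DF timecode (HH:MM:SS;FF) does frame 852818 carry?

Each 10-minute DF block holds 10 × 60 × 30 − 9 × 2 = 17982 frames. 852818 ÷ 17982 → 47 full blocks, remainder 7664.
Within the partial block the first minute is 1800 frames and each further minute 1798, so 4 further minute boundaries passed. Total skipped labels = 18 × 47 + 2 × 4 = 854.
Non-drop label index = 852818 + 854 = 853672; at 30 labels/s that is 07:54:15:22, i.e. DF 07:54:15;22.

07:54:15;22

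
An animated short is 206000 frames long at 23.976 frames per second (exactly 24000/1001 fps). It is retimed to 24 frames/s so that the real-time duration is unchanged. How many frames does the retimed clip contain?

206206 frames

Target frames = source frames × (target rate / source rate) = 206000 × (24)/(24000/1001) = 206000 × 1001/1000 = 206206.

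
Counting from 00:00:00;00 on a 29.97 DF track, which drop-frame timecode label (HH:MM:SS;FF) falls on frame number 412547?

03:49:25;11

Each 10-minute DF block holds 10 × 60 × 30 − 9 × 2 = 17982 frames. 412547 ÷ 17982 → 22 full blocks, remainder 16943.
Within the partial block the first minute is 1800 frames and each further minute 1798, so 9 further minute boundaries passed. Total skipped labels = 18 × 22 + 2 × 9 = 414.
Non-drop label index = 412547 + 414 = 412961; at 30 labels/s that is 03:49:25:11, i.e. DF 03:49:25;11.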